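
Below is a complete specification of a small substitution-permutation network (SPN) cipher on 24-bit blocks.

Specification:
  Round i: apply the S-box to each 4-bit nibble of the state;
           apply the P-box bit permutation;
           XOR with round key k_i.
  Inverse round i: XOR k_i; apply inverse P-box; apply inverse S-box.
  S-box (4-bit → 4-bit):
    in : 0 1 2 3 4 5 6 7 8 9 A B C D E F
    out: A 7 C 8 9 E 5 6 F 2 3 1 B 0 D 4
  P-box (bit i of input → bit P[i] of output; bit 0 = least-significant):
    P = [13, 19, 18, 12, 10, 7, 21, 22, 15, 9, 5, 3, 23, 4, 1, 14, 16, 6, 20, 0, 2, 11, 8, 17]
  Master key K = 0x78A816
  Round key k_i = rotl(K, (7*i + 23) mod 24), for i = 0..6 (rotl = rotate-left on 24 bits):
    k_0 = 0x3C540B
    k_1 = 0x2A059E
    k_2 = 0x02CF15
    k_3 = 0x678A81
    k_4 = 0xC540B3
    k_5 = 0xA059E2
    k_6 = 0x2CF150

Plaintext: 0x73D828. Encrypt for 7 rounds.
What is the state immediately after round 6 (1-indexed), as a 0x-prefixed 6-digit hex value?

s_0 = plaintext = 0x73D828
s_1 = Round(s_0, k_0) = 0x50EF22
s_2 = Round(s_1, k_1) = 0xCC5CFD
s_3 = Round(s_2, k_2) = 0x21054A
s_4 = Round(s_3, k_3) = 0x3CEDF9
s_5 = Round(s_4, k_4) = 0x6E00F0
s_6 = Round(s_5, k_5) = 0x990AFF
s_7 = Round(s_6, k_6) = 0x083B00

0x990AFF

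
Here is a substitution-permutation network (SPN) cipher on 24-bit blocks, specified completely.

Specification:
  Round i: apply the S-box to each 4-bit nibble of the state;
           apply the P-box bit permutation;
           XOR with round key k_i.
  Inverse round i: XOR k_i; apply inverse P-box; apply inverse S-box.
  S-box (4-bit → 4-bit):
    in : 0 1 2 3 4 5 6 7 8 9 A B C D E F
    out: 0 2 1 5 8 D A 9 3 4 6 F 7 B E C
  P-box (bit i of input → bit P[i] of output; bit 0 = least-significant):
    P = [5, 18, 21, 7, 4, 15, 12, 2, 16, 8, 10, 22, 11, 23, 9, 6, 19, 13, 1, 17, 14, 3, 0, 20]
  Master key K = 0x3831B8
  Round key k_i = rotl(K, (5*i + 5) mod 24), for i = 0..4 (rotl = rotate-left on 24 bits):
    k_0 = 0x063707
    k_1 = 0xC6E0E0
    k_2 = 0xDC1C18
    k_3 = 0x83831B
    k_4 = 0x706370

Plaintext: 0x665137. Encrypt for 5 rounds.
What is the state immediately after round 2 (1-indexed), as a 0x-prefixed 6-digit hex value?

0xE5F56C

s_0 = plaintext = 0x665137
s_1 = Round(s_0, k_0) = 0x140CFF
s_2 = Round(s_1, k_1) = 0xE5F56C
s_3 = Round(s_2, k_2) = 0xA39A77
s_4 = Round(s_3, k_3) = 0x8B84A4
s_5 = Round(s_4, k_4) = 0xBA9BFA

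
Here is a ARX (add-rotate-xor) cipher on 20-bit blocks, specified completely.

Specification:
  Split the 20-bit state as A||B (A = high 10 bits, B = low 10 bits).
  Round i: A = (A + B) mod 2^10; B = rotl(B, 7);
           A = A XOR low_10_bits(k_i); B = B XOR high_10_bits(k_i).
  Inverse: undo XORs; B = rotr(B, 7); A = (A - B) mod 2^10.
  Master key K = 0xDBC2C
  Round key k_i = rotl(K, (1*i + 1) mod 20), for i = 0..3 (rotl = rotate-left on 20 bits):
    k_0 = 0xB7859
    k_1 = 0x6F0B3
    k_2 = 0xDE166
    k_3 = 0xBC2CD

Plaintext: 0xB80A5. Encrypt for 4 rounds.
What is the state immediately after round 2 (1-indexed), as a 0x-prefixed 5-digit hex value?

0x254B5

s_0 = plaintext = 0xB80A5
s_1 = Round(s_0, k_0) = 0xF704A
s_2 = Round(s_1, k_1) = 0x254B5
s_3 = Round(s_2, k_2) = 0x0B1EE
s_4 = Round(s_3, k_3) = 0x35DCD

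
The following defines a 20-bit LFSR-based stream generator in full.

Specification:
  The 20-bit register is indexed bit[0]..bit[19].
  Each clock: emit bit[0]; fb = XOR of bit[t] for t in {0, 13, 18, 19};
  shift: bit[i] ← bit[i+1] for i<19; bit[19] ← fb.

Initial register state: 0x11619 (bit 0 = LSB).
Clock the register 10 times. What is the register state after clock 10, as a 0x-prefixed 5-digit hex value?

reg_0 = 0x11619
clock 1: out=1, reg = 0x88B0C
clock 2: out=0, reg = 0xC4586
clock 3: out=0, reg = 0x622C3
clock 4: out=1, reg = 0xB1161
clock 5: out=1, reg = 0x588B0
clock 6: out=0, reg = 0xAC458
clock 7: out=0, reg = 0xD622C
clock 8: out=0, reg = 0xEB116
clock 9: out=0, reg = 0xF588B
clock 10: out=1, reg = 0xFAC45

0xFAC45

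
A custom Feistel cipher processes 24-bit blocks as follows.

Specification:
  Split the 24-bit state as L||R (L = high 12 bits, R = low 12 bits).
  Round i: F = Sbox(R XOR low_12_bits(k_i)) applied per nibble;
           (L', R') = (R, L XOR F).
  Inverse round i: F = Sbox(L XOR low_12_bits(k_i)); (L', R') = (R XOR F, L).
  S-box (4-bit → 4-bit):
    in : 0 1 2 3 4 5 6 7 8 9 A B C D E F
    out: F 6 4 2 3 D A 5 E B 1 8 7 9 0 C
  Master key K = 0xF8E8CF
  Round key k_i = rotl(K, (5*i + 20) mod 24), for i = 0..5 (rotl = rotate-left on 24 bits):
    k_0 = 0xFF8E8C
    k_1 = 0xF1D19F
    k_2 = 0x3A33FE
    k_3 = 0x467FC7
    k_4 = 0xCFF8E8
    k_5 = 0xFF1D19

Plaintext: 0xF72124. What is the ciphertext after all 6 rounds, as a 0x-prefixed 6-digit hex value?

0xC509A0

s_0 = plaintext = 0xF72124
s_1 = Round(s_0, k_0) = 0x12436C
s_2 = Round(s_1, k_1) = 0x36C5E6
s_3 = Round(s_2, k_2) = 0x5E6902
s_4 = Round(s_3, k_3) = 0x902F9B
s_5 = Round(s_4, k_4) = 0xF9BC50
s_6 = Round(s_5, k_5) = 0xC509A0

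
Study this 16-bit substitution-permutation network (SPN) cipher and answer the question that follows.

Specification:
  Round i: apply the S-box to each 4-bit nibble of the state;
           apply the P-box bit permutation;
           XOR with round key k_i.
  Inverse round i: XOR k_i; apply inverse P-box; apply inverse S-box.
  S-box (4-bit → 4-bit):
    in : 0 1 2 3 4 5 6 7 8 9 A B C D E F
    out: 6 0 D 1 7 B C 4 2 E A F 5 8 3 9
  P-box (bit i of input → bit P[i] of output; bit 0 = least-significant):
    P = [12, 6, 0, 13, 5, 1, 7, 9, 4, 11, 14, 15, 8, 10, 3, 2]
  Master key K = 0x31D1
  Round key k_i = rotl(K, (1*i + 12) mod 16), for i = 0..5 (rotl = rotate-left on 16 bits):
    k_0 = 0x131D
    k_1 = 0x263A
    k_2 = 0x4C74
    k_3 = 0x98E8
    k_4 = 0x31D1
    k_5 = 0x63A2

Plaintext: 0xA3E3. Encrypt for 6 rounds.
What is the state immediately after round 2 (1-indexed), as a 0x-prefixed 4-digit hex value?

s_0 = plaintext = 0xA3E3
s_1 = Round(s_0, k_0) = 0x072B
s_2 = Round(s_1, k_1) = 0x50D3
s_3 = Round(s_2, k_2) = 0x1370
s_4 = Round(s_3, k_3) = 0x9839
s_5 = Round(s_4, k_4) = 0x1DBC
s_6 = Round(s_5, k_5) = 0xF101

0x50D3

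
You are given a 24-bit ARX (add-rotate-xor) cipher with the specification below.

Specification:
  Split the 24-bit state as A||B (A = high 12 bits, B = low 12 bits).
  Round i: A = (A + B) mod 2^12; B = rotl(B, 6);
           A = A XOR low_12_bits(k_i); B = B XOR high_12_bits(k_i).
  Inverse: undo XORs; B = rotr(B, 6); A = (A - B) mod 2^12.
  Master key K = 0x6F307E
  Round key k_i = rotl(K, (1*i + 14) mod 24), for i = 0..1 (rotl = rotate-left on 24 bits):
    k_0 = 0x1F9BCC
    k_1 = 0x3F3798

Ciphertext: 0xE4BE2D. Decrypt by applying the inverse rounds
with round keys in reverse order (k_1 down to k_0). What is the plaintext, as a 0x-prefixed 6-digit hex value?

0x637399

s_0 = ciphertext = 0xE4BE2D
s_1 = InvRound(s_0, k_1) = 0x21C7B7
s_2 = InvRound(s_1, k_0) = 0x637399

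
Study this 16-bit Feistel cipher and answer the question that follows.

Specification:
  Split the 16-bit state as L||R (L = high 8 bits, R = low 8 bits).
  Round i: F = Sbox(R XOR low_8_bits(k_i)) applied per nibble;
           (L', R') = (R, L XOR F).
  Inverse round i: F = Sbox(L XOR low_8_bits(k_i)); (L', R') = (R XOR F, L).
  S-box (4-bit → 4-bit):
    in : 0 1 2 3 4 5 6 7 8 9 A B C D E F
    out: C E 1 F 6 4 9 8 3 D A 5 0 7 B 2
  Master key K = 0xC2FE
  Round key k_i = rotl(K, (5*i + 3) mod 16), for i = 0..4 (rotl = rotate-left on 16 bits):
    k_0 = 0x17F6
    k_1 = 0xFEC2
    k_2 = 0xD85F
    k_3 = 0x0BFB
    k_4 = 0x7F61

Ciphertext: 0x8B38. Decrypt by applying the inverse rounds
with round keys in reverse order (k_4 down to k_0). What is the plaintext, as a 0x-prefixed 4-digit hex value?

0x37C1

s_0 = ciphertext = 0x8B38
s_1 = InvRound(s_0, k_4) = 0x828B
s_2 = InvRound(s_1, k_3) = 0x0682
s_3 = InvRound(s_2, k_2) = 0xCF06
s_4 = InvRound(s_3, k_1) = 0xC1CF
s_5 = InvRound(s_4, k_0) = 0x37C1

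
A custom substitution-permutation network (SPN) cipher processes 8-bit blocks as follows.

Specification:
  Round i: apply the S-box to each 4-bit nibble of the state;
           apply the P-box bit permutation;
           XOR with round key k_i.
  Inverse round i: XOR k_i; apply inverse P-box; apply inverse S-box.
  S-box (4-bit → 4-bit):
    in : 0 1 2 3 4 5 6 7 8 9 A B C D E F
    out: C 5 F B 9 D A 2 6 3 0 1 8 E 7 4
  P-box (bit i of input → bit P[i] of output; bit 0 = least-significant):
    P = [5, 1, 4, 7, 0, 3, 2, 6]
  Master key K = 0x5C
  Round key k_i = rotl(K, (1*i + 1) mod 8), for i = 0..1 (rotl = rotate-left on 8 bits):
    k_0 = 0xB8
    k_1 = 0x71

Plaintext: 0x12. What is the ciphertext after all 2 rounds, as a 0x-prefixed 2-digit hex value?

s_0 = plaintext = 0x12
s_1 = Round(s_0, k_0) = 0x0F
s_2 = Round(s_1, k_1) = 0x25

0x25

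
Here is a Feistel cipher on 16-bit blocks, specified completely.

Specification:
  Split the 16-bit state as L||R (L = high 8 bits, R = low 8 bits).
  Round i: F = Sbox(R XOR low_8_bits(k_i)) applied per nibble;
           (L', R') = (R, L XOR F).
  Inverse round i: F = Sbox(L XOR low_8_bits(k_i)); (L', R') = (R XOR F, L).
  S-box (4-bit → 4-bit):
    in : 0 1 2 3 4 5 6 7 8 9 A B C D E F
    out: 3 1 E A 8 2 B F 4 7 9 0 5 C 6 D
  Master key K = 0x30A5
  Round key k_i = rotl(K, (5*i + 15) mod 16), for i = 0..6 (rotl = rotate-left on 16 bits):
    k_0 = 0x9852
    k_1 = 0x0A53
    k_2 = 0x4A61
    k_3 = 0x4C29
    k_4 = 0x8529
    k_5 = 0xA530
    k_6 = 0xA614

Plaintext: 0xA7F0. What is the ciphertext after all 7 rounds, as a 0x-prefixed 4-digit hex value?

0xF6B7

s_0 = plaintext = 0xA7F0
s_1 = Round(s_0, k_0) = 0xF039
s_2 = Round(s_1, k_1) = 0x3949
s_3 = Round(s_2, k_2) = 0x49DD
s_4 = Round(s_3, k_3) = 0xDD91
s_5 = Round(s_4, k_4) = 0x91D9
s_6 = Round(s_5, k_5) = 0xD9F6
s_7 = Round(s_6, k_6) = 0xF6B7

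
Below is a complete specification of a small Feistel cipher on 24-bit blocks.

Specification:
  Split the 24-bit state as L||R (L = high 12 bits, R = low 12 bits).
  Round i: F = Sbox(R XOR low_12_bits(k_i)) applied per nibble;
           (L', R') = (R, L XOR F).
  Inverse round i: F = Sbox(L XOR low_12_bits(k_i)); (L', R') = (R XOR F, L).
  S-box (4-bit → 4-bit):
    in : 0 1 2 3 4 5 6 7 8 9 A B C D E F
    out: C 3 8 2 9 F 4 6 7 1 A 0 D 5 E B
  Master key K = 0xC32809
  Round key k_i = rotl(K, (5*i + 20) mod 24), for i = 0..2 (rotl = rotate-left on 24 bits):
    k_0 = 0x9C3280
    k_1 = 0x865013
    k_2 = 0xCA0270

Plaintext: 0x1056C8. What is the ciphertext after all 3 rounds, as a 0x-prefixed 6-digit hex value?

0x1BBA42

s_0 = plaintext = 0x1056C8
s_1 = Round(s_0, k_0) = 0x6C8892
s_2 = Round(s_1, k_1) = 0x8921BB
s_3 = Round(s_2, k_2) = 0x1BBA42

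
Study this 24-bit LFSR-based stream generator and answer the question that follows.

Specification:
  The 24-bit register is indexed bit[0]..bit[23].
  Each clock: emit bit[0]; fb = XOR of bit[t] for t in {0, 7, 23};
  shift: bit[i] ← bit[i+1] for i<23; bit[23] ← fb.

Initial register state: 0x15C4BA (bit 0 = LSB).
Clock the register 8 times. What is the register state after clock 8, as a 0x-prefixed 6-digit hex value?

reg_0 = 0x15C4BA
clock 1: out=0, reg = 0x8AE25D
clock 2: out=1, reg = 0x45712E
clock 3: out=0, reg = 0x22B897
clock 4: out=1, reg = 0x115C4B
clock 5: out=1, reg = 0x88AE25
clock 6: out=1, reg = 0x445712
clock 7: out=0, reg = 0x222B89
clock 8: out=1, reg = 0x1115C4

0x1115C4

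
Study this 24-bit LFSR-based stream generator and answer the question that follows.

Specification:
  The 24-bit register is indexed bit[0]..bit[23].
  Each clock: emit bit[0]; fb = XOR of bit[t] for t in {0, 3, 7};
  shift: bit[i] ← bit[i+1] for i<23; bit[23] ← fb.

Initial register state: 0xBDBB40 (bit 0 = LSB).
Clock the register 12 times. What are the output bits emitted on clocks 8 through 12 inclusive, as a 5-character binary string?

01101

reg_0 = 0xBDBB40
clock 1: out=0, reg = 0x5EDDA0
clock 2: out=0, reg = 0xAF6ED0
clock 3: out=0, reg = 0xD7B768
clock 4: out=0, reg = 0xEBDBB4
clock 5: out=0, reg = 0xF5EDDA
clock 6: out=0, reg = 0x7AF6ED
clock 7: out=1, reg = 0xBD7B76
clock 8: out=0, reg = 0x5EBDBB
clock 9: out=1, reg = 0xAF5EDD
clock 10: out=1, reg = 0xD7AF6E
clock 11: out=0, reg = 0xEBD7B7
clock 12: out=1, reg = 0x75EBDB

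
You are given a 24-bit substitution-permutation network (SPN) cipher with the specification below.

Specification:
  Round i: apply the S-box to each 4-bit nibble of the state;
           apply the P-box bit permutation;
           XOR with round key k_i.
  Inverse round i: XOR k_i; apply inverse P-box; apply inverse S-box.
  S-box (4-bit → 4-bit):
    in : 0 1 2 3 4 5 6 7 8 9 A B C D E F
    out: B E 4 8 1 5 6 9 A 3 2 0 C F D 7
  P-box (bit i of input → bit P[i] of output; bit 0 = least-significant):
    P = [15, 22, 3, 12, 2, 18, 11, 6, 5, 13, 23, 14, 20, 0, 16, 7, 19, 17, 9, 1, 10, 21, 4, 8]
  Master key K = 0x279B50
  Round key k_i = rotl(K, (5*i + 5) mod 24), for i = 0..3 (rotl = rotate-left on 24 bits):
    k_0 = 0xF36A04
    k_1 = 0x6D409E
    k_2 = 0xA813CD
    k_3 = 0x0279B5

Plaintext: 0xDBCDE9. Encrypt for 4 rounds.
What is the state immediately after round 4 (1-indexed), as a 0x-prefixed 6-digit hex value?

s_0 = plaintext = 0xDBCDE9
s_1 = Round(s_0, k_0) = 0x1287F0
s_2 = Round(s_1, k_1) = 0x099B2B
s_3 = Round(s_2, k_2) = 0x921ECC
s_4 = Round(s_3, k_3) = 0xA3275C

0xA3275C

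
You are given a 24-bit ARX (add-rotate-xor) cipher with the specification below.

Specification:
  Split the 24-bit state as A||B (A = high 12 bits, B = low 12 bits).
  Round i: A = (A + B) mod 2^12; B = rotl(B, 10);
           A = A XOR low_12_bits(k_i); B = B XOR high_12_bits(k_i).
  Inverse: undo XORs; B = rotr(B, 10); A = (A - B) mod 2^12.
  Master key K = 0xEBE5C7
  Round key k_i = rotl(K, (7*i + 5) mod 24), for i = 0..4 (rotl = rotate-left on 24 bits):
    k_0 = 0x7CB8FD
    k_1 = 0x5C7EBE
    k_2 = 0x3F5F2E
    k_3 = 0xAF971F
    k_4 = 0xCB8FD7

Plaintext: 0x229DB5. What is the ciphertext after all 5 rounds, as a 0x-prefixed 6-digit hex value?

s_0 = plaintext = 0x229DB5
s_1 = Round(s_0, k_0) = 0x7230A6
s_2 = Round(s_1, k_1) = 0x977DEE
s_3 = Round(s_2, k_2) = 0x84B88E
s_4 = Round(s_3, k_3) = 0x7C60DA
s_5 = Round(s_4, k_4) = 0x77748E

0x77748E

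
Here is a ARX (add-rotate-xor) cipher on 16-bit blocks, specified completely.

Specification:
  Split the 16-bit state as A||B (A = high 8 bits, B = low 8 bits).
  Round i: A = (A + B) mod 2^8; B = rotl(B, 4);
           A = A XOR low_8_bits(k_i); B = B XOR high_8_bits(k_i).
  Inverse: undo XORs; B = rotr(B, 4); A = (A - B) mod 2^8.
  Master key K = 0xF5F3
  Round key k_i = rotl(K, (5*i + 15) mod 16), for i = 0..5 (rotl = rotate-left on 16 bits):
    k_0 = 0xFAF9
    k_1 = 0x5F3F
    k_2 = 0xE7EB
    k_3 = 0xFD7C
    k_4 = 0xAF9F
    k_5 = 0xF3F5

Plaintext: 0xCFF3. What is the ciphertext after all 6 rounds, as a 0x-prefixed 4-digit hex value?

s_0 = plaintext = 0xCFF3
s_1 = Round(s_0, k_0) = 0x3BC5
s_2 = Round(s_1, k_1) = 0x3F03
s_3 = Round(s_2, k_2) = 0xA9D7
s_4 = Round(s_3, k_3) = 0xFC80
s_5 = Round(s_4, k_4) = 0xE3A7
s_6 = Round(s_5, k_5) = 0x7F89

0x7F89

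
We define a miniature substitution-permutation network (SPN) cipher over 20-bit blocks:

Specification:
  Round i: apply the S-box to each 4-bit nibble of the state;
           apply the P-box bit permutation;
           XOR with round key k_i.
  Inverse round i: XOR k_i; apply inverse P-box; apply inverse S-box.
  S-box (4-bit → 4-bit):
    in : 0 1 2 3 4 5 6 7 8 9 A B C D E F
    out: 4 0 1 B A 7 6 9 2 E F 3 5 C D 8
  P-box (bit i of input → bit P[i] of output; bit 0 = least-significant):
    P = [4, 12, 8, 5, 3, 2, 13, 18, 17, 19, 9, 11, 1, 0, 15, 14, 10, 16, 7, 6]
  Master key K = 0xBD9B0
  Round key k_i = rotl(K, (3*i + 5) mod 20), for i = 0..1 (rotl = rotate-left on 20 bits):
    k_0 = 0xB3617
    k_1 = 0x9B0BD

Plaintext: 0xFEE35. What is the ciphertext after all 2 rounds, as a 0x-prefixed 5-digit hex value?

s_0 = plaintext = 0xFEE35
s_1 = Round(s_0, k_0) = 0xDED49
s_2 = Round(s_1, k_1) = 0xD6B5B

0xD6B5B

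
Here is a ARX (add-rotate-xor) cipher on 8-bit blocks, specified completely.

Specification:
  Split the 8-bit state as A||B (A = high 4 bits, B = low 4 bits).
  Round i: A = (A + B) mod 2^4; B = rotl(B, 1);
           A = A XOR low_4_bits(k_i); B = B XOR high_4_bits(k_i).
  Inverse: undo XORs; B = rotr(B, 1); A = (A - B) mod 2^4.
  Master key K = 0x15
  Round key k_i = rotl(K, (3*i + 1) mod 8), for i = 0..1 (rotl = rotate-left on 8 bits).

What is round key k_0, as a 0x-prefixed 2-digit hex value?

0x2A

K = 0x15
k_0 = rotl(K, (3*0+1) mod 8) = rotl(K, 1) = 0x2A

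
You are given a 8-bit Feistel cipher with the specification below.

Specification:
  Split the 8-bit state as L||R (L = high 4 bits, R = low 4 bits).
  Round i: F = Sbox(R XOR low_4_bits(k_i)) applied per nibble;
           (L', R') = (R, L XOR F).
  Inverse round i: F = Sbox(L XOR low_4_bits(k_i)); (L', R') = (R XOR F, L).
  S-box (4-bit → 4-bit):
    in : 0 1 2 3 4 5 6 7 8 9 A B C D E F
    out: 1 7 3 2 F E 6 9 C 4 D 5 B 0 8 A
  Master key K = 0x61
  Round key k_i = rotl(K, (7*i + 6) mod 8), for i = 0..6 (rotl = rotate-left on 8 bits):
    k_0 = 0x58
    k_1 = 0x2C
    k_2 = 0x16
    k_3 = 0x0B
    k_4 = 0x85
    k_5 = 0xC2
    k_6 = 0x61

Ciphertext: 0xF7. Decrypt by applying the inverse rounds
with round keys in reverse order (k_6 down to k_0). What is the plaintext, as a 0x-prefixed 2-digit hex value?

0x73

s_0 = ciphertext = 0xF7
s_1 = InvRound(s_0, k_6) = 0xFF
s_2 = InvRound(s_1, k_5) = 0xFF
s_3 = InvRound(s_2, k_4) = 0x2F
s_4 = InvRound(s_3, k_3) = 0xB2
s_5 = InvRound(s_4, k_2) = 0x2B
s_6 = InvRound(s_5, k_1) = 0x32
s_7 = InvRound(s_6, k_0) = 0x73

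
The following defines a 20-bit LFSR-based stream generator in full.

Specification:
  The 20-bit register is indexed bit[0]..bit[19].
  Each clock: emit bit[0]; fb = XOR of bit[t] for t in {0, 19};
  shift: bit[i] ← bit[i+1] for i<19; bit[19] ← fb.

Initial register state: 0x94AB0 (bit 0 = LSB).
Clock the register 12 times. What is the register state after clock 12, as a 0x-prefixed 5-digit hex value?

reg_0 = 0x94AB0
clock 1: out=0, reg = 0xCA558
clock 2: out=0, reg = 0xE52AC
clock 3: out=0, reg = 0xF2956
clock 4: out=0, reg = 0xF94AB
clock 5: out=1, reg = 0x7CA55
clock 6: out=1, reg = 0xBE52A
clock 7: out=0, reg = 0xDF295
clock 8: out=1, reg = 0x6F94A
clock 9: out=0, reg = 0x37CA5
clock 10: out=1, reg = 0x9BE52
clock 11: out=0, reg = 0xCDF29
clock 12: out=1, reg = 0x66F94

0x66F94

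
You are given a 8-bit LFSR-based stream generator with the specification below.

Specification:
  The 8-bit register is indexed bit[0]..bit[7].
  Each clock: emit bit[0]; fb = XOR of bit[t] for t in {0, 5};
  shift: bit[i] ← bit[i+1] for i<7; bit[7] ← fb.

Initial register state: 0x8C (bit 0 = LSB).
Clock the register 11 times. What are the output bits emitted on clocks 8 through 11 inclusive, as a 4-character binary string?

reg_0 = 0x8C
clock 1: out=0, reg = 0x46
clock 2: out=0, reg = 0x23
clock 3: out=1, reg = 0x11
clock 4: out=1, reg = 0x88
clock 5: out=0, reg = 0x44
clock 6: out=0, reg = 0x22
clock 7: out=0, reg = 0x91
clock 8: out=1, reg = 0xC8
clock 9: out=0, reg = 0x64
clock 10: out=0, reg = 0xB2
clock 11: out=0, reg = 0xD9

1000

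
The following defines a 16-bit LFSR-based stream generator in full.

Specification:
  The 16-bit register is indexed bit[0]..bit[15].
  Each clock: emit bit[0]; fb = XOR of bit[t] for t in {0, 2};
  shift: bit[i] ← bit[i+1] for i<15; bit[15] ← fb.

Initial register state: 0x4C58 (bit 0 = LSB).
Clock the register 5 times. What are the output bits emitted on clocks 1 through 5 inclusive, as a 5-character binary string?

reg_0 = 0x4C58
clock 1: out=0, reg = 0x262C
clock 2: out=0, reg = 0x9316
clock 3: out=0, reg = 0xC98B
clock 4: out=1, reg = 0xE4C5
clock 5: out=1, reg = 0x7262

00011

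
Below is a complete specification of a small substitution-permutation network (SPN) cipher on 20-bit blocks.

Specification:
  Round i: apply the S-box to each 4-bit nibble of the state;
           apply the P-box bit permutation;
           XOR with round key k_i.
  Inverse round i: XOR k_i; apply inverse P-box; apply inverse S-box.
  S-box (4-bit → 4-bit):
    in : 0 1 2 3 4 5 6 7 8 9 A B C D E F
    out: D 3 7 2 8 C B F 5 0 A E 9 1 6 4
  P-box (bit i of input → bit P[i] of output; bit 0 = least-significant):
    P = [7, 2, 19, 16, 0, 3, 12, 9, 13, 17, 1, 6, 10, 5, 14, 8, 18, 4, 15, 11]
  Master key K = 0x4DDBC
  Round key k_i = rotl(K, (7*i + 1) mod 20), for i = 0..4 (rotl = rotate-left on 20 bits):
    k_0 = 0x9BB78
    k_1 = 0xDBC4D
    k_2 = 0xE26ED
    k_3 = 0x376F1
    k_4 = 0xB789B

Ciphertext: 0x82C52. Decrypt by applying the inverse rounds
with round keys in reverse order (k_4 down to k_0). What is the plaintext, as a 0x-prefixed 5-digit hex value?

0xCB6AB

s_0 = ciphertext = 0x82C52
s_1 = InvRound(s_0, k_4) = 0x98A2C
s_2 = InvRound(s_1, k_3) = 0xB8622
s_3 = InvRound(s_2, k_2) = 0x89016
s_4 = InvRound(s_3, k_1) = 0x6D014
s_5 = InvRound(s_4, k_0) = 0xCB6AB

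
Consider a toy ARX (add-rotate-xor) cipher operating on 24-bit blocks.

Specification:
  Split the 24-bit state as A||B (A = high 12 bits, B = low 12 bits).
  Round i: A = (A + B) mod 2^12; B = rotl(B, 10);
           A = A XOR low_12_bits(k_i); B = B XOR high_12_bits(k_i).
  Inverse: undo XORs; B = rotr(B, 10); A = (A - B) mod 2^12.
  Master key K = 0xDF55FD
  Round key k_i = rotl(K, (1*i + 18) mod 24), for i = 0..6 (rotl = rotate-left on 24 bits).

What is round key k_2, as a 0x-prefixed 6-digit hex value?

K = 0xDF55FD
k_0 = rotl(K, (1*0+18) mod 24) = rotl(K, 18) = 0xF77D57
k_1 = rotl(K, (1*1+18) mod 24) = rotl(K, 19) = 0xEEFAAF
k_2 = rotl(K, (1*2+18) mod 24) = rotl(K, 20) = 0xDDF55F

0xDDF55F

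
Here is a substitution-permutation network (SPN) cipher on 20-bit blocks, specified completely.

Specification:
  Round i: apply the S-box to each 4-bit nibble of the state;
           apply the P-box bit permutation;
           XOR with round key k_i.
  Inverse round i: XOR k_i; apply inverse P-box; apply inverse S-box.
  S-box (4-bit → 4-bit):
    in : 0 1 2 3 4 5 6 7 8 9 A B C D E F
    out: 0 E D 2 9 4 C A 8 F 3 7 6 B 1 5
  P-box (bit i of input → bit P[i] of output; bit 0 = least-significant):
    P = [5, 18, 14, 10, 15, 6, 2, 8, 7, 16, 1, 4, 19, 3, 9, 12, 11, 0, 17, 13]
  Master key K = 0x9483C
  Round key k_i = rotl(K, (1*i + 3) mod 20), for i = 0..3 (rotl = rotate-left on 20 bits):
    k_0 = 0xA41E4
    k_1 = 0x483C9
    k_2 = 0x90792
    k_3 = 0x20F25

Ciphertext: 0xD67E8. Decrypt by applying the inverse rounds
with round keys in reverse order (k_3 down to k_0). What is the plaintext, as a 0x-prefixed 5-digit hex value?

s_0 = ciphertext = 0xD67E8
s_1 = InvRound(s_0, k_3) = 0x9AACC
s_2 = InvRound(s_1, k_2) = 0x43698
s_3 = InvRound(s_2, k_1) = 0x788D8
s_4 = InvRound(s_3, k_0) = 0xEA72B

0xEA72B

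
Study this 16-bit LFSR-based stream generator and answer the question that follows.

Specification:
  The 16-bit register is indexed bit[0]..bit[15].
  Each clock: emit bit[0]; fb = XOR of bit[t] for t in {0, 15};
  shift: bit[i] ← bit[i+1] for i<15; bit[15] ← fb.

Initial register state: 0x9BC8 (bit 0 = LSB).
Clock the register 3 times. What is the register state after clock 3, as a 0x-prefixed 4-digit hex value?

reg_0 = 0x9BC8
clock 1: out=0, reg = 0xCDE4
clock 2: out=0, reg = 0xE6F2
clock 3: out=0, reg = 0xF379

0xF379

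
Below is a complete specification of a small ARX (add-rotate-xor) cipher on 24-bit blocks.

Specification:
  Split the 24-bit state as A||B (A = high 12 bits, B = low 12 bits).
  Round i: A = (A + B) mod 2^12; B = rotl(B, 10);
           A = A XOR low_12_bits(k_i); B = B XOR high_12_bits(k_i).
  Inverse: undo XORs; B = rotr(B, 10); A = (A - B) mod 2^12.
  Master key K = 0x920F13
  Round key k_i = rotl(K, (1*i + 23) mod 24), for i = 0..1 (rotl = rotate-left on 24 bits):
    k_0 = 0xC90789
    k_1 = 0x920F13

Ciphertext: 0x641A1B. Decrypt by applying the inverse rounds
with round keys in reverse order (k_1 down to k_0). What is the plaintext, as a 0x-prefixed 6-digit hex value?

s_0 = ciphertext = 0x641A1B
s_1 = InvRound(s_0, k_1) = 0xC66CEC
s_2 = InvRound(s_1, k_0) = 0x9FF1F0

0x9FF1F0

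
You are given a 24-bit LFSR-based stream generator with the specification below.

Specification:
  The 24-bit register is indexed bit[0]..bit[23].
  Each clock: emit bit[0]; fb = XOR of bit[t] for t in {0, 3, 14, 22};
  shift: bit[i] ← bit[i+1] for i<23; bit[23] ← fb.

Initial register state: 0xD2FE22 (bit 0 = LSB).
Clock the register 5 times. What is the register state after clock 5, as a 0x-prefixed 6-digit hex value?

0xB697F1

reg_0 = 0xD2FE22
clock 1: out=0, reg = 0x697F11
clock 2: out=1, reg = 0xB4BF88
clock 3: out=0, reg = 0xDA5FC4
clock 4: out=0, reg = 0x6D2FE2
clock 5: out=0, reg = 0xB697F1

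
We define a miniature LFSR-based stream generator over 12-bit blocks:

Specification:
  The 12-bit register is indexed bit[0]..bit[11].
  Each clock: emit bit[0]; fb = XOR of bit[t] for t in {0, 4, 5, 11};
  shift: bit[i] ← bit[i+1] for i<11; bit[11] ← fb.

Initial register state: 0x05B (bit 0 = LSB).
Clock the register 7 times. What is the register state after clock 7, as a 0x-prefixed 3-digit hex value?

reg_0 = 0x05B
clock 1: out=1, reg = 0x02D
clock 2: out=1, reg = 0x016
clock 3: out=0, reg = 0x80B
clock 4: out=1, reg = 0x405
clock 5: out=1, reg = 0xA02
clock 6: out=0, reg = 0xD01
clock 7: out=1, reg = 0x680

0x680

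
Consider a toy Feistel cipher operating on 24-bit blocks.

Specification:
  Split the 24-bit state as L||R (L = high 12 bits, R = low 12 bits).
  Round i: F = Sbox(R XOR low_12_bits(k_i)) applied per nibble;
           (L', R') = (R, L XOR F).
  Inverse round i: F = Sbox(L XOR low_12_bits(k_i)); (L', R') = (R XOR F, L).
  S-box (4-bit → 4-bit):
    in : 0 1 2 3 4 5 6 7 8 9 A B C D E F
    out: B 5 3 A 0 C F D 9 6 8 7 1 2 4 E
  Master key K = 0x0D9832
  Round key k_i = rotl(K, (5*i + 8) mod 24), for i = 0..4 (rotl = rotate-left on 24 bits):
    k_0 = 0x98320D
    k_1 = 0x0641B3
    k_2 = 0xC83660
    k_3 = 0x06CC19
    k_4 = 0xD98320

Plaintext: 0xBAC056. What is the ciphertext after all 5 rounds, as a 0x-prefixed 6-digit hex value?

0x84E4C1

s_0 = plaintext = 0xBAC056
s_1 = Round(s_0, k_0) = 0x05686B
s_2 = Round(s_1, k_1) = 0x86B67F
s_3 = Round(s_2, k_2) = 0x67F335
s_4 = Round(s_3, k_3) = 0x33584E
s_5 = Round(s_4, k_4) = 0x84E4C1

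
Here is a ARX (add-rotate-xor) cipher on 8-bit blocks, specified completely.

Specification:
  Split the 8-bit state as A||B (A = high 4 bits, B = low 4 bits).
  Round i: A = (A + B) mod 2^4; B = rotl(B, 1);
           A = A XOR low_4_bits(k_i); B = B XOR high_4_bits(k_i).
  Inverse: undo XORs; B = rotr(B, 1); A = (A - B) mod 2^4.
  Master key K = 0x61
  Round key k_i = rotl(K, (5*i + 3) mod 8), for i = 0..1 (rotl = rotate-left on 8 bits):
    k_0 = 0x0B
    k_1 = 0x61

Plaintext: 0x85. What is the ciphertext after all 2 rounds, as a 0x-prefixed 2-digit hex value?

0x13

s_0 = plaintext = 0x85
s_1 = Round(s_0, k_0) = 0x6A
s_2 = Round(s_1, k_1) = 0x13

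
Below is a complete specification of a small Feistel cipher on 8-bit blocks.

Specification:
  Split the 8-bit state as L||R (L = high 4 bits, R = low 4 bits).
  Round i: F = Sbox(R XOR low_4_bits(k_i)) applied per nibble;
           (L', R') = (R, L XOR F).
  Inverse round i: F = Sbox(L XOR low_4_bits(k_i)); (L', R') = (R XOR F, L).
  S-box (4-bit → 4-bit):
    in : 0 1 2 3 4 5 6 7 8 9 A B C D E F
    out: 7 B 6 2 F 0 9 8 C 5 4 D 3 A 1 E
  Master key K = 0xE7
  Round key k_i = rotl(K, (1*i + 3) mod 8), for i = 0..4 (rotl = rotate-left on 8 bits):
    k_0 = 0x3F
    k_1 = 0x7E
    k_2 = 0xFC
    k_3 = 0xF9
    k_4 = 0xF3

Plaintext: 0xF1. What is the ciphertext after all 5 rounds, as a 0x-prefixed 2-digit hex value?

s_0 = plaintext = 0xF1
s_1 = Round(s_0, k_0) = 0x1E
s_2 = Round(s_1, k_1) = 0xE6
s_3 = Round(s_2, k_2) = 0x6A
s_4 = Round(s_3, k_3) = 0xA4
s_5 = Round(s_4, k_4) = 0x42

0x42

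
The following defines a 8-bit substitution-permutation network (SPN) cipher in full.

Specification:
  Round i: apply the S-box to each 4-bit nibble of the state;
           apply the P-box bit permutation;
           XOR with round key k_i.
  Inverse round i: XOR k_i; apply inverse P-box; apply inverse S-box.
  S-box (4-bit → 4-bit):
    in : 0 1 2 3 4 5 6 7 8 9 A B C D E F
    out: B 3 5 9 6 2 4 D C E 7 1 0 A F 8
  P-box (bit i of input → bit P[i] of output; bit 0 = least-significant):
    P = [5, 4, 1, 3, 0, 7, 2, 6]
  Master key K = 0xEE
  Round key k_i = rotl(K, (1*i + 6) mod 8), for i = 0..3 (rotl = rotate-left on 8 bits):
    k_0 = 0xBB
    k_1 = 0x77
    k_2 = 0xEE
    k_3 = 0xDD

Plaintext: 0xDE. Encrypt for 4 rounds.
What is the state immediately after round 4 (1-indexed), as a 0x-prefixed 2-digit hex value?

s_0 = plaintext = 0xDE
s_1 = Round(s_0, k_0) = 0x41
s_2 = Round(s_1, k_1) = 0xC3
s_3 = Round(s_2, k_2) = 0xC6
s_4 = Round(s_3, k_3) = 0xDF

0xDF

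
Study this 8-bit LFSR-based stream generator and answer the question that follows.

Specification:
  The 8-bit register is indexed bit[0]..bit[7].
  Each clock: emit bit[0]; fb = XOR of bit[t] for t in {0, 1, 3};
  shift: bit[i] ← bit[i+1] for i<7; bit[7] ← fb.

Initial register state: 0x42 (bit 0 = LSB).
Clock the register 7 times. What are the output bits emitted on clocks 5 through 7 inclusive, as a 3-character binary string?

001

reg_0 = 0x42
clock 1: out=0, reg = 0xA1
clock 2: out=1, reg = 0xD0
clock 3: out=0, reg = 0x68
clock 4: out=0, reg = 0xB4
clock 5: out=0, reg = 0x5A
clock 6: out=0, reg = 0x2D
clock 7: out=1, reg = 0x16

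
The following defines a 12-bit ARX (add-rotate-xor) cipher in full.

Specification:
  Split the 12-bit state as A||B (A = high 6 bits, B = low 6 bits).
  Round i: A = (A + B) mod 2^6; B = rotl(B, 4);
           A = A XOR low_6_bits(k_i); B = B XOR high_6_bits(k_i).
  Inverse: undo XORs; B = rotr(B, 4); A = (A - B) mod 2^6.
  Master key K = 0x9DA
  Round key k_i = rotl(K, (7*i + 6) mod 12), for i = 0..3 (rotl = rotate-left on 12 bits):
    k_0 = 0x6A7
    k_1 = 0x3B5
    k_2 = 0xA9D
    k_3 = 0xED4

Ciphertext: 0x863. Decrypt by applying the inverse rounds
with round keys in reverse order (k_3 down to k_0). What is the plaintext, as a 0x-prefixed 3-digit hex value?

0xE01

s_0 = ciphertext = 0x863
s_1 = InvRound(s_0, k_3) = 0x521
s_2 = InvRound(s_1, k_2) = 0x76C
s_3 = InvRound(s_2, k_1) = 0x78A
s_4 = InvRound(s_3, k_0) = 0xE01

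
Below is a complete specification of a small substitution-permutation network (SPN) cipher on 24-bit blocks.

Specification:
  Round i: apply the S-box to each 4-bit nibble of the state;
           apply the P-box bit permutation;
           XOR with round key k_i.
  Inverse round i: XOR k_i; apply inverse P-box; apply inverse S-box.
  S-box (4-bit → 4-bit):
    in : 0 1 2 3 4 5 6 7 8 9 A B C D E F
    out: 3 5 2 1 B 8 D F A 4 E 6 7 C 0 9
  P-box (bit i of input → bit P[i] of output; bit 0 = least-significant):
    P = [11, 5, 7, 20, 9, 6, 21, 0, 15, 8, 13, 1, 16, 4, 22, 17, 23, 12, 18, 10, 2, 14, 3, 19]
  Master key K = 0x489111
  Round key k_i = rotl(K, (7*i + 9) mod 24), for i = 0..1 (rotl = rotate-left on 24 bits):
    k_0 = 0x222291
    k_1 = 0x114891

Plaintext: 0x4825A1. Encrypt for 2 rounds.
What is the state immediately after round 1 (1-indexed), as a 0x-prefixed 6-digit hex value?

0x0A7E46

s_0 = plaintext = 0x4825A1
s_1 = Round(s_0, k_0) = 0x0A7E46
s_2 = Round(s_1, k_1) = 0x461644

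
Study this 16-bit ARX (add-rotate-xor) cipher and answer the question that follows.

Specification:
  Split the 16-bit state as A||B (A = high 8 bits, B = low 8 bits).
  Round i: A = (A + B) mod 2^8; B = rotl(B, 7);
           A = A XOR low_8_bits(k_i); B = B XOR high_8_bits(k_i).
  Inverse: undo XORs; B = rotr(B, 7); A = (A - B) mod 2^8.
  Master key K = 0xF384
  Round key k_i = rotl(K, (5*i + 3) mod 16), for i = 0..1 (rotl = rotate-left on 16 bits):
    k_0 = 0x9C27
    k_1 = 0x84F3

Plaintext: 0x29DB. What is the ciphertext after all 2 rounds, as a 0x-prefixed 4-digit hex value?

s_0 = plaintext = 0x29DB
s_1 = Round(s_0, k_0) = 0x2371
s_2 = Round(s_1, k_1) = 0x673C

0x673C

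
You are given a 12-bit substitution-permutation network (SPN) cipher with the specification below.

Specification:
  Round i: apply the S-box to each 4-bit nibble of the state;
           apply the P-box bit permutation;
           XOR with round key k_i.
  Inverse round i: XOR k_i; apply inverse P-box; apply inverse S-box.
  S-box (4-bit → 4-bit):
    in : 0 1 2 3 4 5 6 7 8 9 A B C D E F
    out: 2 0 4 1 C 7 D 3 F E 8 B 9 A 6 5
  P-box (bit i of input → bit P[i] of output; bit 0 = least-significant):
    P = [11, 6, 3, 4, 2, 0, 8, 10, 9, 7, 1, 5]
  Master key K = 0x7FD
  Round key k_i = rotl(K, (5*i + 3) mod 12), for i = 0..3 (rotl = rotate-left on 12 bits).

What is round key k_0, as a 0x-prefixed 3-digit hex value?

0xFEB

K = 0x7FD
k_0 = rotl(K, (5*0+3) mod 12) = rotl(K, 3) = 0xFEB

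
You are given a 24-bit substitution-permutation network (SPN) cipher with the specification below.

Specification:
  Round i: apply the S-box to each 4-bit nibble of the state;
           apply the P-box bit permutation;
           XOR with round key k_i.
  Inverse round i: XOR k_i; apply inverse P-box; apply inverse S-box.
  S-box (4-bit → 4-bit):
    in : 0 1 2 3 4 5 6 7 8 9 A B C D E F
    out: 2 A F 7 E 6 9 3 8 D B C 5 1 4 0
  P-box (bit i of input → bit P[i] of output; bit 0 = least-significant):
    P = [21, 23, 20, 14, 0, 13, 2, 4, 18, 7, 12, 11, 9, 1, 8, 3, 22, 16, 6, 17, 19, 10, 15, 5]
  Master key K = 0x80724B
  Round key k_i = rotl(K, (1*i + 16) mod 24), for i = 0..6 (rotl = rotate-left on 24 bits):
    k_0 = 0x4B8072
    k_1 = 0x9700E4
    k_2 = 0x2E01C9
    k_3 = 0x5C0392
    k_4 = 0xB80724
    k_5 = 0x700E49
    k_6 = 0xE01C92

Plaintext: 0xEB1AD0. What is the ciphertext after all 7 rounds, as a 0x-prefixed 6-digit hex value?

0x158781

s_0 = plaintext = 0xEB1AD0
s_1 = Round(s_0, k_0) = 0xCD08B9
s_2 = Round(s_1, k_1) = 0xEFC8F2
s_3 = Round(s_2, k_2) = 0x9ECAC9
s_4 = Round(s_3, k_3) = 0x60C877
s_5 = Round(s_4, k_4) = 0x112C05
s_6 = Round(s_5, k_5) = 0xE73963
s_7 = Round(s_6, k_6) = 0x158781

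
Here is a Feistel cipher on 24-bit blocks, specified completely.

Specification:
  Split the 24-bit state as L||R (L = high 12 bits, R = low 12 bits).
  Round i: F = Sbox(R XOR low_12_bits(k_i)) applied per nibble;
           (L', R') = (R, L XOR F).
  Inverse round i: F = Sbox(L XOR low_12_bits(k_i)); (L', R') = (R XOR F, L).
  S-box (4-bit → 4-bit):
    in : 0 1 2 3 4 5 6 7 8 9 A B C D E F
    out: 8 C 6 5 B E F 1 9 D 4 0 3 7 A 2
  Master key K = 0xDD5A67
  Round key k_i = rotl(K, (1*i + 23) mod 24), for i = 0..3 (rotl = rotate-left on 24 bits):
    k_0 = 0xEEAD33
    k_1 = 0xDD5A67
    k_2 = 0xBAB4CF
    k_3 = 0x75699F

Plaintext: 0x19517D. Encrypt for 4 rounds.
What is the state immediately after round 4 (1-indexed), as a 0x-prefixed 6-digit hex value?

s_0 = plaintext = 0x19517D
s_1 = Round(s_0, k_0) = 0x17D22F
s_2 = Round(s_1, k_1) = 0x22F8C4
s_3 = Round(s_2, k_2) = 0x8C41AF
s_4 = Round(s_3, k_3) = 0x1AF19C

0x1AF19C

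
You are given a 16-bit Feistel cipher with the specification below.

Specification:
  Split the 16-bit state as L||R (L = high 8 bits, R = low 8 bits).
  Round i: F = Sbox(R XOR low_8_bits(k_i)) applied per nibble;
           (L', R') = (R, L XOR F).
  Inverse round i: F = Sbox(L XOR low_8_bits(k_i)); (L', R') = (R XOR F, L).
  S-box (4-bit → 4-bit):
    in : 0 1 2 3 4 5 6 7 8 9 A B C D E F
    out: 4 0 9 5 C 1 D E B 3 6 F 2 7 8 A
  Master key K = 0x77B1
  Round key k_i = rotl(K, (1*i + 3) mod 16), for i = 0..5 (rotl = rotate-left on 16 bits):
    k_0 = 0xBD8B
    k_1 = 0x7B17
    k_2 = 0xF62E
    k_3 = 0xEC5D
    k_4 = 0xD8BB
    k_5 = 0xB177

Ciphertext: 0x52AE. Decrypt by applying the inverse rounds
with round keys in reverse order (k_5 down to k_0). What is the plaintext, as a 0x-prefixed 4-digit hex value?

0x062B

s_0 = ciphertext = 0x52AE
s_1 = InvRound(s_0, k_5) = 0x3F52
s_2 = InvRound(s_1, k_4) = 0xEE3F
s_3 = InvRound(s_2, k_3) = 0xCAEE
s_4 = InvRound(s_3, k_2) = 0x62CA
s_5 = InvRound(s_4, k_1) = 0x2B62
s_6 = InvRound(s_5, k_0) = 0x062B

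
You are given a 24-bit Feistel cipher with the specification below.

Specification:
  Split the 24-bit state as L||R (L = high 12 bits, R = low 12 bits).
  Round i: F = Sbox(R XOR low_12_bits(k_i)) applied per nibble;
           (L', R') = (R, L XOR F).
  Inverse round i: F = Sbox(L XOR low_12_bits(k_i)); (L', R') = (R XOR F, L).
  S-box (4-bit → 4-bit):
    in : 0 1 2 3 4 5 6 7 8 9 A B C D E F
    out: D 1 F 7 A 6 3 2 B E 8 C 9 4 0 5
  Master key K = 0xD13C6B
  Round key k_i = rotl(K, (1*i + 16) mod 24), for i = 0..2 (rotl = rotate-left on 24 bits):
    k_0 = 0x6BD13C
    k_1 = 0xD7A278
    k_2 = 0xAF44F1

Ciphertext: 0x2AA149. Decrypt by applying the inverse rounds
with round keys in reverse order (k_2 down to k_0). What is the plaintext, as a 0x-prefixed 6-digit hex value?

s_0 = ciphertext = 0x2AA149
s_1 = InvRound(s_0, k_2) = 0x2252AA
s_2 = InvRound(s_1, k_1) = 0xFCE225
s_3 = InvRound(s_2, k_0) = 0x27AFCE

0x27AFCE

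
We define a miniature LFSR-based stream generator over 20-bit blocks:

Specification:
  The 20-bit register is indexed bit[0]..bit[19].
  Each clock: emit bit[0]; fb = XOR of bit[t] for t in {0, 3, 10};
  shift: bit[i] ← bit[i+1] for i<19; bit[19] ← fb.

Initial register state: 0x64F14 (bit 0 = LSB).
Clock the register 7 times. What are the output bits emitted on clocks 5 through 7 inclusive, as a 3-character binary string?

100

reg_0 = 0x64F14
clock 1: out=0, reg = 0xB278A
clock 2: out=0, reg = 0x593C5
clock 3: out=1, reg = 0xAC9E2
clock 4: out=0, reg = 0x564F1
clock 5: out=1, reg = 0x2B278
clock 6: out=0, reg = 0x9593C
clock 7: out=0, reg = 0xCAC9E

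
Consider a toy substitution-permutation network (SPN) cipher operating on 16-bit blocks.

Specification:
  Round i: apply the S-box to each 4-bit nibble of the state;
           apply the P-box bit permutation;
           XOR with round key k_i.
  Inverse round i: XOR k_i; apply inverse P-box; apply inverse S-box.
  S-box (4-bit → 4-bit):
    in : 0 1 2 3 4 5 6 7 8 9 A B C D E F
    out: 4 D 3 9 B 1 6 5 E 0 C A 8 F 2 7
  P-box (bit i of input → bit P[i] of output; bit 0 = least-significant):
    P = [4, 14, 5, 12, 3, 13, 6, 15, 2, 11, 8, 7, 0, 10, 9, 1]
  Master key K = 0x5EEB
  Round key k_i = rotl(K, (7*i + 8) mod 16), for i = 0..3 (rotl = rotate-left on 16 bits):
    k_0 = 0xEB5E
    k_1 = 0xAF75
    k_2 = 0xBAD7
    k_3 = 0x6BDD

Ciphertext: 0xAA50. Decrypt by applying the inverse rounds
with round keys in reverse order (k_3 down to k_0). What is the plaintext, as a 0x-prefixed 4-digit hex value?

s_0 = ciphertext = 0xAA50
s_1 = InvRound(s_0, k_3) = 0x513E
s_2 = InvRound(s_1, k_2) = 0x78D6
s_3 = InvRound(s_2, k_1) = 0xDAC8
s_4 = InvRound(s_3, k_0) = 0xC1E3

0xC1E3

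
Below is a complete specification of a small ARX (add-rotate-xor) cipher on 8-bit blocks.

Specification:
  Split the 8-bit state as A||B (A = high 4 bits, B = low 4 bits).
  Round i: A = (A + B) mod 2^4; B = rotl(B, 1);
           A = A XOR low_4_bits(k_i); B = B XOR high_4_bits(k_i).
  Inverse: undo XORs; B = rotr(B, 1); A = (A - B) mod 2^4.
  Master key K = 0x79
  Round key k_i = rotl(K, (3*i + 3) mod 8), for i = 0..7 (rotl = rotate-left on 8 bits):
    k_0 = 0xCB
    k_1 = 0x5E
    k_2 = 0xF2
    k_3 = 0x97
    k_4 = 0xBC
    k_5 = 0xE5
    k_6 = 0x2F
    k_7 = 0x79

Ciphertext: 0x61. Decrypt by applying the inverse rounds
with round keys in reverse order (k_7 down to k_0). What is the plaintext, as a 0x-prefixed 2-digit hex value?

0xE1

s_0 = ciphertext = 0x61
s_1 = InvRound(s_0, k_7) = 0xC3
s_2 = InvRound(s_1, k_6) = 0xB8
s_3 = InvRound(s_2, k_5) = 0xB3
s_4 = InvRound(s_3, k_4) = 0x34
s_5 = InvRound(s_4, k_3) = 0x6E
s_6 = InvRound(s_5, k_2) = 0xC8
s_7 = InvRound(s_6, k_1) = 0x4E
s_8 = InvRound(s_7, k_0) = 0xE1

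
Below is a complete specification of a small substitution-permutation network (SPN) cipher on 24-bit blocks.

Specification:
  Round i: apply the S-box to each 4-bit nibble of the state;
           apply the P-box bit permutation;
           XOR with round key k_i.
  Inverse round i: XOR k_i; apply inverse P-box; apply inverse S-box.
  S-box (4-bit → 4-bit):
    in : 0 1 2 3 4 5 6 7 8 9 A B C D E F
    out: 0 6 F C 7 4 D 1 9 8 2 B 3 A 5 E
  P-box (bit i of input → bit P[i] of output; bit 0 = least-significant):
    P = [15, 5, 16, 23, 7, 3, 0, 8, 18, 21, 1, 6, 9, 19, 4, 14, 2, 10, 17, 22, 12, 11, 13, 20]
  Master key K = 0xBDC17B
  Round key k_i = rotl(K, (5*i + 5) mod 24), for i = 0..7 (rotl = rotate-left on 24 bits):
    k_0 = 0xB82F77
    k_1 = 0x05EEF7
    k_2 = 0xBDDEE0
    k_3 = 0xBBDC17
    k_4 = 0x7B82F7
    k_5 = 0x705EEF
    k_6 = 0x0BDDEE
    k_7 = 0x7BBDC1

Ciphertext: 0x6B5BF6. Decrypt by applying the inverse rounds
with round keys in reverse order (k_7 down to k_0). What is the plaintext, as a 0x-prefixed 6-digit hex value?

0x391D28

s_0 = ciphertext = 0x6B5BF6
s_1 = InvRound(s_0, k_7) = 0x3C655C
s_2 = InvRound(s_1, k_6) = 0x255474
s_3 = InvRound(s_2, k_5) = 0xD9EE45
s_4 = InvRound(s_3, k_4) = 0x11317D
s_5 = InvRound(s_4, k_3) = 0x11DFDB
s_6 = InvRound(s_5, k_2) = 0x0014FD
s_7 = InvRound(s_6, k_1) = 0x408EAE
s_8 = InvRound(s_7, k_0) = 0x391D28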